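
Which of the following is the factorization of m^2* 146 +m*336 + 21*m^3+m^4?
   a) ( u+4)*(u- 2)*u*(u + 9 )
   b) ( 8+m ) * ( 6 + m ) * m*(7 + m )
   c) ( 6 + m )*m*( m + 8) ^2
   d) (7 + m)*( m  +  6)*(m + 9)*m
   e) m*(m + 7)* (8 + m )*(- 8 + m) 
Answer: b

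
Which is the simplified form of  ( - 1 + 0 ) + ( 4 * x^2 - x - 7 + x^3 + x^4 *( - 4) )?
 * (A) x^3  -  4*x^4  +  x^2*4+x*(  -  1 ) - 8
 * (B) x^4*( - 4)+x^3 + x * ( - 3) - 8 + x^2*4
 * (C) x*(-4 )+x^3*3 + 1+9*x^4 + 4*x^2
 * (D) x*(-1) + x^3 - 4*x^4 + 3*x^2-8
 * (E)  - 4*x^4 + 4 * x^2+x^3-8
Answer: A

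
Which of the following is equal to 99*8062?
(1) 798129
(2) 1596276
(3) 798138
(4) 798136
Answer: 3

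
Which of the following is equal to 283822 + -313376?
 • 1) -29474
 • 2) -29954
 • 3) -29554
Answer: 3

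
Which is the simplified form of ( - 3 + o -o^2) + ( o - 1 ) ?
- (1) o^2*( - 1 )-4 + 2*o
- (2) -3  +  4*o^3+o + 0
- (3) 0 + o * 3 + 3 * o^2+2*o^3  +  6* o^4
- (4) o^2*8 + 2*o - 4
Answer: 1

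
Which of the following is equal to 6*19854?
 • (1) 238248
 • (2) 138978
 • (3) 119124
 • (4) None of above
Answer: 3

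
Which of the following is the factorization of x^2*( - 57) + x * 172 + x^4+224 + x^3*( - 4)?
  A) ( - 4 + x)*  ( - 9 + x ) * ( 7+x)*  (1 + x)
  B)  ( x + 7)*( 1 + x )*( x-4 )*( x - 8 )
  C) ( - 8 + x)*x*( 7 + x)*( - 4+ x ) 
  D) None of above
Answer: B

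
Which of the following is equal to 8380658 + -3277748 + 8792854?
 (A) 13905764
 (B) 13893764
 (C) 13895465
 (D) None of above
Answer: D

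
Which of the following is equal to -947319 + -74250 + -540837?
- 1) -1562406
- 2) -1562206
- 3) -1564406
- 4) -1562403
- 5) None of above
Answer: 1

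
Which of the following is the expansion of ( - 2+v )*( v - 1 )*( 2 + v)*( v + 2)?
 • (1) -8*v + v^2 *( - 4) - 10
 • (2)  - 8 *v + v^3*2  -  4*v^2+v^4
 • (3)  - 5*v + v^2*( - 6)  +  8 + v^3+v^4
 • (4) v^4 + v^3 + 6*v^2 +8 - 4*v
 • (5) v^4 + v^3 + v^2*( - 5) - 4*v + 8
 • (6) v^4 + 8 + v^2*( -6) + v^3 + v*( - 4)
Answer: 6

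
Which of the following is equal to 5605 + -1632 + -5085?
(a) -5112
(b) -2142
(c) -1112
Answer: c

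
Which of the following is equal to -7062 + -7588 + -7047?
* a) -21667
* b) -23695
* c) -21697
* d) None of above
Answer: c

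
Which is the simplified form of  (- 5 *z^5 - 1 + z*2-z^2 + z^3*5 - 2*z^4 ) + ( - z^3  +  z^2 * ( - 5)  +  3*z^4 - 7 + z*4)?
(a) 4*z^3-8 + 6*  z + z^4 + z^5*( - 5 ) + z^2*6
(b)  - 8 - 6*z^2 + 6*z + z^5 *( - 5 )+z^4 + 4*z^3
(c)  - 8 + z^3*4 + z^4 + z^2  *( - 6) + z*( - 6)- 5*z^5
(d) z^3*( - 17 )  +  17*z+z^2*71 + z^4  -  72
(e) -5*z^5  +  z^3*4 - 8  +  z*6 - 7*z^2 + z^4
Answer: b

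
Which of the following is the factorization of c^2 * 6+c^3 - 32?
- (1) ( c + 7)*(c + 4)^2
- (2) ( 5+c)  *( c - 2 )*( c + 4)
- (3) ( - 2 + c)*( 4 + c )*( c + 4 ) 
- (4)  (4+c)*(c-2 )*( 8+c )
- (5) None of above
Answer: 3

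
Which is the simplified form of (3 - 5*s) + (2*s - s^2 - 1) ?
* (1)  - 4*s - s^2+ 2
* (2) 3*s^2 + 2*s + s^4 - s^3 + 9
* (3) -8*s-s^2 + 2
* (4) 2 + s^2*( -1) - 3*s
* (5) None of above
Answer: 4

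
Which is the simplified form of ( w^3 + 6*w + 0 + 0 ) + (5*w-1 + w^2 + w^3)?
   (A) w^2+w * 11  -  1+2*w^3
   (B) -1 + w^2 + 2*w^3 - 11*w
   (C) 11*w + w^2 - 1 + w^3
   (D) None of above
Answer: A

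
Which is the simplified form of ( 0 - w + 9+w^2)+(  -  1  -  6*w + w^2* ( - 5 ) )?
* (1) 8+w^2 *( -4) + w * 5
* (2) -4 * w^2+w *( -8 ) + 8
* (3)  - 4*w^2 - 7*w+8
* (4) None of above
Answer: 3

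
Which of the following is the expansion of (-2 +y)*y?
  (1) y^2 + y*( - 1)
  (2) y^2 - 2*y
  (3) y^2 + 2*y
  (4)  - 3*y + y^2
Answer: 2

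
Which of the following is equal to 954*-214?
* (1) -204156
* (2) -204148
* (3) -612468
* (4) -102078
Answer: 1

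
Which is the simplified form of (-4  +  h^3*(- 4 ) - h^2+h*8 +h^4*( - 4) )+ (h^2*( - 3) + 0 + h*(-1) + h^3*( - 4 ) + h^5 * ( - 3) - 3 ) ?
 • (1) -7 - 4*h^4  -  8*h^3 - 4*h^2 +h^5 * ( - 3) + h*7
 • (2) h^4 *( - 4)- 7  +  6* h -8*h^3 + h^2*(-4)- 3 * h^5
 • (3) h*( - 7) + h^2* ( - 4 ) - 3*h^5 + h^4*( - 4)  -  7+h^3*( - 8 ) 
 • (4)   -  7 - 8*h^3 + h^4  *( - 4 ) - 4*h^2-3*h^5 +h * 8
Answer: 1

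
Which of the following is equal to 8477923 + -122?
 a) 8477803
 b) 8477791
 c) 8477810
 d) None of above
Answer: d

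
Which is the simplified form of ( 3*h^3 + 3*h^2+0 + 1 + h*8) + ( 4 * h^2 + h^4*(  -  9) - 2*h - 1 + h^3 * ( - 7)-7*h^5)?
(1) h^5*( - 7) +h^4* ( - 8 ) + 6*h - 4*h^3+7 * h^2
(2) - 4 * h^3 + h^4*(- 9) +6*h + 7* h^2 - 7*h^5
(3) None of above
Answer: 2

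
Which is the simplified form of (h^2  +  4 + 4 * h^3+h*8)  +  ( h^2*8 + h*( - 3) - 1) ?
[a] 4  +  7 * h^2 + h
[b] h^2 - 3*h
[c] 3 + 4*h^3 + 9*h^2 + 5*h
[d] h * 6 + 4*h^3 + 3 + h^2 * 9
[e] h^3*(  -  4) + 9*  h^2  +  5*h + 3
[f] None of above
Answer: c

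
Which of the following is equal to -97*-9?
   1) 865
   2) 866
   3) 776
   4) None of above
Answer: 4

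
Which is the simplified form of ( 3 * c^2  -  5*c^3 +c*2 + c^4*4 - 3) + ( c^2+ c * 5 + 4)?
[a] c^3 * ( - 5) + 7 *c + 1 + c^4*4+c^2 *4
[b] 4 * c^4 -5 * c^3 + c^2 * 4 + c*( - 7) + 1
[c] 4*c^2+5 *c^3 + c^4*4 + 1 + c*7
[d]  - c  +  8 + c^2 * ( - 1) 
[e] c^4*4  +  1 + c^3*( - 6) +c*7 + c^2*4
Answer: a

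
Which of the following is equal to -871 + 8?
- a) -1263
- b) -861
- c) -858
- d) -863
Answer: d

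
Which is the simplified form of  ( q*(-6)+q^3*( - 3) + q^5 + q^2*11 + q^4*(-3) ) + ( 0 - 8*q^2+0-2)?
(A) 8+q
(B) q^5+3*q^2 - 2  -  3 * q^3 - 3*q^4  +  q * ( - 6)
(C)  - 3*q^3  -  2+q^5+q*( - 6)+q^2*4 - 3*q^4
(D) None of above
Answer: B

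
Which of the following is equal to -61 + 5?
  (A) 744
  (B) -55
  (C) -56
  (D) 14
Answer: C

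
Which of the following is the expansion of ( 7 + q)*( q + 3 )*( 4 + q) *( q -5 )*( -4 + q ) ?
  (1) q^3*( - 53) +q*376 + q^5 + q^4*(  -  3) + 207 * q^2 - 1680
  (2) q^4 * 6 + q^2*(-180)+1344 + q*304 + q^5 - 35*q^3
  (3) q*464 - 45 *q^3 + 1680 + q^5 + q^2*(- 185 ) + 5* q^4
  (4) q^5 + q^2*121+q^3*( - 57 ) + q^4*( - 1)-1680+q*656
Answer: 3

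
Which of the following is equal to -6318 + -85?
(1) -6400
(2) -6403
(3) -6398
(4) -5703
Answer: 2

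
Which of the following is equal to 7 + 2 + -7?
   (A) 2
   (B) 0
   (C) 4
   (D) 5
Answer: A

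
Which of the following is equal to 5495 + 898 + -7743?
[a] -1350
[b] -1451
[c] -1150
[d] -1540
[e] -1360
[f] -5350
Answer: a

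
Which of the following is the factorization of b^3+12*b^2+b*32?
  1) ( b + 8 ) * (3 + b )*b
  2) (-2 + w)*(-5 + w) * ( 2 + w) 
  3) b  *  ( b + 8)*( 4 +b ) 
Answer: 3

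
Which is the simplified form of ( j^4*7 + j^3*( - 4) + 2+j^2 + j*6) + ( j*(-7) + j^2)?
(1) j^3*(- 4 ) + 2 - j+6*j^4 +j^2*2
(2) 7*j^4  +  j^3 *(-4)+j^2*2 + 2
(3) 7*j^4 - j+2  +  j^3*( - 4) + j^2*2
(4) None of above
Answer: 3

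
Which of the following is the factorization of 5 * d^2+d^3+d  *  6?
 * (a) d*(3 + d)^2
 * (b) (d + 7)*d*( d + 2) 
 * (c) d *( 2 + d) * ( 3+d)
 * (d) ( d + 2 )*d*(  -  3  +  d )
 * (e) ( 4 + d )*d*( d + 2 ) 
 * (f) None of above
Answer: c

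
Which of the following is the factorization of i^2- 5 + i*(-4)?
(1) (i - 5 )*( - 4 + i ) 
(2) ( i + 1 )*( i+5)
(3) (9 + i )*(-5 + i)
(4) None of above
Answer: 4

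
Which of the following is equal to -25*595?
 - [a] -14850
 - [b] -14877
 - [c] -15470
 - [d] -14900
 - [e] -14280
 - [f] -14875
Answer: f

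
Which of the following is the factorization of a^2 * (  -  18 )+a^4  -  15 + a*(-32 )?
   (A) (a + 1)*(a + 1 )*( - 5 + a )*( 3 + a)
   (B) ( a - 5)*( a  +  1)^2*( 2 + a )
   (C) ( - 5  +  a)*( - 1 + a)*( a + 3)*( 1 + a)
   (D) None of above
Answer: A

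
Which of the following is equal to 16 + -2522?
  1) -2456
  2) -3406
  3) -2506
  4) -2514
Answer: 3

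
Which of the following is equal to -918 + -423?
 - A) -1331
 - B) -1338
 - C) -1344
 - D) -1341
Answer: D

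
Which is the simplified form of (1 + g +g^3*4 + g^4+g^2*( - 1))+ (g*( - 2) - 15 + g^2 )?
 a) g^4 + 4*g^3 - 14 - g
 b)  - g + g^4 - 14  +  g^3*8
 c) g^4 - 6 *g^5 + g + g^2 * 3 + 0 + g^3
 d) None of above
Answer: a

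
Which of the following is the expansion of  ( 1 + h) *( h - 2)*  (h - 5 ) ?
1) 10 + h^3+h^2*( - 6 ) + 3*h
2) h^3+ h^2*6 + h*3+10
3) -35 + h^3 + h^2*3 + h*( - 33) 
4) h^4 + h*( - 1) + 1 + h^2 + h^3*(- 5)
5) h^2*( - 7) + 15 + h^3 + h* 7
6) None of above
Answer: 1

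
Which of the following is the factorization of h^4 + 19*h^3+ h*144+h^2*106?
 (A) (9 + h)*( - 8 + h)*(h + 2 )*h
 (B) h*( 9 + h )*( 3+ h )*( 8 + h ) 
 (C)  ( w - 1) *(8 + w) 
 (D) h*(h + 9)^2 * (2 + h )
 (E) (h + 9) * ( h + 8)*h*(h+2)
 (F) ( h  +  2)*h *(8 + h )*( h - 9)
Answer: E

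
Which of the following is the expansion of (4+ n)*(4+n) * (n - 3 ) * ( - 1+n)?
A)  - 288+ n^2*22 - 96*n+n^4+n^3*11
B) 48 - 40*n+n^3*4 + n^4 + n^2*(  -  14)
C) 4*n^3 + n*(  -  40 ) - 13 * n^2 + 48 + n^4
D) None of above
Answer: C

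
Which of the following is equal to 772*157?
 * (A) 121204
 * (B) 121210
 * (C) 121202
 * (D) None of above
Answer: A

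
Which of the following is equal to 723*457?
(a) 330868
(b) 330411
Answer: b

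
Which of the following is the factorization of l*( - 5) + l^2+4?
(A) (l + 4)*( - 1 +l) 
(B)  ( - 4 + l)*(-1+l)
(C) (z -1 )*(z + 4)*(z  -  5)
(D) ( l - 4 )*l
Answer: B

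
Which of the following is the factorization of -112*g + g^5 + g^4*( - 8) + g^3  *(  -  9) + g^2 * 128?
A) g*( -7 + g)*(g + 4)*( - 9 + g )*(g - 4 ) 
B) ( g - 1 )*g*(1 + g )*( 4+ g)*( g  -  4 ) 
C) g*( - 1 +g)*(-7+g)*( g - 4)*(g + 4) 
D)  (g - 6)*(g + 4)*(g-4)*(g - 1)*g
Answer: C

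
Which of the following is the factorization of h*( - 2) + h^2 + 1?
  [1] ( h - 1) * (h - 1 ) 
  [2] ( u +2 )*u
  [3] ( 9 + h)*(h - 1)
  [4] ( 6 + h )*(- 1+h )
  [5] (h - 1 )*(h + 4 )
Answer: 1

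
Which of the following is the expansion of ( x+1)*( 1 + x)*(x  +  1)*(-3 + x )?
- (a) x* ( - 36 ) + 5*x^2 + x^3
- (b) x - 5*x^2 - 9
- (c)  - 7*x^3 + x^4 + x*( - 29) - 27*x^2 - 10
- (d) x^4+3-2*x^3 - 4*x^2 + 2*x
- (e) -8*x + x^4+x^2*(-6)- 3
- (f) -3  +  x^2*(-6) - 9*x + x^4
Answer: e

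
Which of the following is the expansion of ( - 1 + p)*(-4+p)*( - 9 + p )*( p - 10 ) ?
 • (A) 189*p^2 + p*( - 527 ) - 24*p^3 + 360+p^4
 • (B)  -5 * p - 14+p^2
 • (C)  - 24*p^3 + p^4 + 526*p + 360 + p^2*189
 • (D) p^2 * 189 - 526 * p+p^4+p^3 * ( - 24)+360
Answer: D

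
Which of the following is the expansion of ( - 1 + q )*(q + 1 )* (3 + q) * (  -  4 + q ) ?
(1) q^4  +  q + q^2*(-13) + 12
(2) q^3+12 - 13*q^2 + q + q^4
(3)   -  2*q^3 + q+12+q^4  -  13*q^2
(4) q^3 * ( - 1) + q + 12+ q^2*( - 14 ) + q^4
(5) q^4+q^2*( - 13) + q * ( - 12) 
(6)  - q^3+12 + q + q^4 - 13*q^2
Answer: 6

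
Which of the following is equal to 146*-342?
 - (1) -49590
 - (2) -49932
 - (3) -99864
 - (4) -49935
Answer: 2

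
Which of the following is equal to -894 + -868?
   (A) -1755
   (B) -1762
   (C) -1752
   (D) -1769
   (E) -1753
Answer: B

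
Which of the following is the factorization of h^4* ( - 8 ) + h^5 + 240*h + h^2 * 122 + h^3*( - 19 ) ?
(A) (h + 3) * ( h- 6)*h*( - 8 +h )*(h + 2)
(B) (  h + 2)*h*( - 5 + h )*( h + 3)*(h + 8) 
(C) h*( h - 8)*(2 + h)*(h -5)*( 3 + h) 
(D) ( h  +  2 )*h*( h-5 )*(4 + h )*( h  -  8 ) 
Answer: C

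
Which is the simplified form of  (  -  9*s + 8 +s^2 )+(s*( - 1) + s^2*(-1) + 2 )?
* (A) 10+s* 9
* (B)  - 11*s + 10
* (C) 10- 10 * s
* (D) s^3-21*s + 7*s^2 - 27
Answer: C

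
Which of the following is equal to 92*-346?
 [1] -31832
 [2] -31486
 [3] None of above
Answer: 1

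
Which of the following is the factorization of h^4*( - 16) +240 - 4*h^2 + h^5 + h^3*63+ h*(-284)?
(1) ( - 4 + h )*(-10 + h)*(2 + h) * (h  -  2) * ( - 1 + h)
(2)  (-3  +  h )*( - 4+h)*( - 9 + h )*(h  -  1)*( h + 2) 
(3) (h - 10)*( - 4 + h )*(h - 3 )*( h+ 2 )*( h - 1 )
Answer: 3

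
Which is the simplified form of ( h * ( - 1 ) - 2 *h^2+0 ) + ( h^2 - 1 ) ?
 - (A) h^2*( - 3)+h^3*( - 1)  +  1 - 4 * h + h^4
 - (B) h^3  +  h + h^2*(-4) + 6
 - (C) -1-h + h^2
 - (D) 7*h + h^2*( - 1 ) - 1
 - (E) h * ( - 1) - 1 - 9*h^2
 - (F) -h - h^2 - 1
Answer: F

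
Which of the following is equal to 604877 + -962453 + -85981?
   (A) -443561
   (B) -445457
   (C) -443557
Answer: C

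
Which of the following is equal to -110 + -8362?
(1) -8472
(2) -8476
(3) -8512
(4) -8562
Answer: 1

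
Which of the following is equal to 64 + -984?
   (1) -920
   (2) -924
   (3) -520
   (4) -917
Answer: 1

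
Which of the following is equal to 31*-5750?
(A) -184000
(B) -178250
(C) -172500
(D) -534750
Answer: B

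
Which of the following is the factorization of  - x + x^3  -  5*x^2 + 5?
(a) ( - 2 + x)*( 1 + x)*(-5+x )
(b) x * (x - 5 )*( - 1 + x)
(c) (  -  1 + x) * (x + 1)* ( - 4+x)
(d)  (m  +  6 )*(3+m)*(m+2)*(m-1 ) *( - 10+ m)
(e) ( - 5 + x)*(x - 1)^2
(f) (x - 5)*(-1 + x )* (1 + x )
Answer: f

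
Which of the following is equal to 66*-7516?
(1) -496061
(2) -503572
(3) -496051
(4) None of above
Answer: 4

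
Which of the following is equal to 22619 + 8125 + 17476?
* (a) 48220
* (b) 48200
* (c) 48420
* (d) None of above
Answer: a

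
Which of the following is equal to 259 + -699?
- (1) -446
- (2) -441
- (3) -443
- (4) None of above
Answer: 4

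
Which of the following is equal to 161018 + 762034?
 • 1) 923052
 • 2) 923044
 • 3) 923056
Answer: 1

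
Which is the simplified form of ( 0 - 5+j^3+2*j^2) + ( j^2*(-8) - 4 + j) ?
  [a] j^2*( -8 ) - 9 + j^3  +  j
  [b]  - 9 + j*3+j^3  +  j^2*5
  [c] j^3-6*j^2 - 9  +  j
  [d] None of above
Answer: c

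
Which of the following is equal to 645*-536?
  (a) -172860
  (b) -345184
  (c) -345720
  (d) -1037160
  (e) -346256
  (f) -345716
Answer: c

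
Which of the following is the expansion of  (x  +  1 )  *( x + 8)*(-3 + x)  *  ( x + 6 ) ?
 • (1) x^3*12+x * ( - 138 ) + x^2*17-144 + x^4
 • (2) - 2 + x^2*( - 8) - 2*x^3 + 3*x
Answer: 1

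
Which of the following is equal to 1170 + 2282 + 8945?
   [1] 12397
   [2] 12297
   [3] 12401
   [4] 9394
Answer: 1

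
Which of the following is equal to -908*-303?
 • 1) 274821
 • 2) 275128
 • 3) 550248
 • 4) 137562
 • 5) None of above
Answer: 5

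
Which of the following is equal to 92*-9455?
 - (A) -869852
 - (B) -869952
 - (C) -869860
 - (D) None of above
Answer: C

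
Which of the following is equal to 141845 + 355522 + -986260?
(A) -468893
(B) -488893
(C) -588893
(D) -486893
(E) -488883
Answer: B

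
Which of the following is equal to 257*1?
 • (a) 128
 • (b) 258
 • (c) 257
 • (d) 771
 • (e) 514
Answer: c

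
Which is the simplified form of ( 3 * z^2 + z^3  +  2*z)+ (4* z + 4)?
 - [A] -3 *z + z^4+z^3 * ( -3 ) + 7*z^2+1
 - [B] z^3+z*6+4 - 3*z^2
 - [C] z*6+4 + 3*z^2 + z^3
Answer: C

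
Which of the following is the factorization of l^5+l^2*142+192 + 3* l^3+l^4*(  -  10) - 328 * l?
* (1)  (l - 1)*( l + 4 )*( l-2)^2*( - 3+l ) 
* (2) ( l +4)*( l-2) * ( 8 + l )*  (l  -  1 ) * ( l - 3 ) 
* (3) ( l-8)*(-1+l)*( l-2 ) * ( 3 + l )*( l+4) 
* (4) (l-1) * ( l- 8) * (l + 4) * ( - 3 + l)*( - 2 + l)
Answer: 4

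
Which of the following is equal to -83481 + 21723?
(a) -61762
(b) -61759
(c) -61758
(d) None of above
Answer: c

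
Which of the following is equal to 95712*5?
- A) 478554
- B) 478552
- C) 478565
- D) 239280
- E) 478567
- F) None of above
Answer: F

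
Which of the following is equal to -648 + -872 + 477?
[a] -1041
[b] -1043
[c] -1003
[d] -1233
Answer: b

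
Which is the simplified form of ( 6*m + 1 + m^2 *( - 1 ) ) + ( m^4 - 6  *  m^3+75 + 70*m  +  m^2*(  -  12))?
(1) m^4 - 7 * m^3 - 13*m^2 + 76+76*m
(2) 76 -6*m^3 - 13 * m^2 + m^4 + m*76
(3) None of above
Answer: 2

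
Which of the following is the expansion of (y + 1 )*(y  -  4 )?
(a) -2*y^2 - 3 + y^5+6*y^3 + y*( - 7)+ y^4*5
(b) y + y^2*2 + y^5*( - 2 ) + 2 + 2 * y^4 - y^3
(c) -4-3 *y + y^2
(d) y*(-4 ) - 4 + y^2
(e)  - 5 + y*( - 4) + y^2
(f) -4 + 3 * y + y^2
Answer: c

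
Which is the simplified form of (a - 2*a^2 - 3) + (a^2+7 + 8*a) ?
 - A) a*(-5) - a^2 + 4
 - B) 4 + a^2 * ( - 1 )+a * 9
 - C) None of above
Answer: B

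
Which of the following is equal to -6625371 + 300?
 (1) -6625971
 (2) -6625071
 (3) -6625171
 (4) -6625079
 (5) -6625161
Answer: 2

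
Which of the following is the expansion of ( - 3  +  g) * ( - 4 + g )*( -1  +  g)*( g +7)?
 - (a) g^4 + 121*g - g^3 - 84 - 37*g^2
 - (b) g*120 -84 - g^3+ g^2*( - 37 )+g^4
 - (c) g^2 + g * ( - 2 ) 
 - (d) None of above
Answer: a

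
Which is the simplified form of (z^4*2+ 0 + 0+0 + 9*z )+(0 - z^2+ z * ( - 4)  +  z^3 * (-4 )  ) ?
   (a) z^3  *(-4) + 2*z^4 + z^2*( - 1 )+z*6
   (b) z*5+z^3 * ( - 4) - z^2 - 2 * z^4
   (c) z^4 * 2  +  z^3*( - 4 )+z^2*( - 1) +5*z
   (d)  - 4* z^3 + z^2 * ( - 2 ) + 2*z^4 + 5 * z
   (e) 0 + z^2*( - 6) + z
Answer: c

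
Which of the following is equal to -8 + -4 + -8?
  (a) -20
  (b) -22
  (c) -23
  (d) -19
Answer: a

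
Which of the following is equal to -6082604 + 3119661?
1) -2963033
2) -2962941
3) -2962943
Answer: 3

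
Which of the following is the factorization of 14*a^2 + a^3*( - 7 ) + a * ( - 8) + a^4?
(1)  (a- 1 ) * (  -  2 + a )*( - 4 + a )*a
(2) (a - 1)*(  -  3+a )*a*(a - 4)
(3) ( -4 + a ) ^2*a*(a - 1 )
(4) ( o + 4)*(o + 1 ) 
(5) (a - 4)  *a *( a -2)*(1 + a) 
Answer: 1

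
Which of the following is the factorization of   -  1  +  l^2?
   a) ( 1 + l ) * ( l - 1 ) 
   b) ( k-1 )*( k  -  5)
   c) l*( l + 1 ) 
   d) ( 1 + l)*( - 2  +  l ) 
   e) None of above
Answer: a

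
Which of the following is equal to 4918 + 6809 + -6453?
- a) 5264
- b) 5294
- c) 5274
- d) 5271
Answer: c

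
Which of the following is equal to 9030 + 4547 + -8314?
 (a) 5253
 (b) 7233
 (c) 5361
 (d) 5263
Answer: d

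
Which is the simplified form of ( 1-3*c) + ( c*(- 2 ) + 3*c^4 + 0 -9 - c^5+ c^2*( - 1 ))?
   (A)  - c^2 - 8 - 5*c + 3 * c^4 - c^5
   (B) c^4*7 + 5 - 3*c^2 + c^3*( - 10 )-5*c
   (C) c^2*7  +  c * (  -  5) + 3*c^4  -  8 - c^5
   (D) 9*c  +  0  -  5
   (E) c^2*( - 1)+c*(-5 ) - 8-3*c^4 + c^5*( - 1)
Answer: A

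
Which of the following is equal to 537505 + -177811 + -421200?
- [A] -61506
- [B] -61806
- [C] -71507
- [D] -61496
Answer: A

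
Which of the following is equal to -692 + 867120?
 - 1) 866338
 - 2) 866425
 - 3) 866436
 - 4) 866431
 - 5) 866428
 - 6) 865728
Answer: 5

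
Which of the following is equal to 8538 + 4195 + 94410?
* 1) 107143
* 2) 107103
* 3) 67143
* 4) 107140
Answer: 1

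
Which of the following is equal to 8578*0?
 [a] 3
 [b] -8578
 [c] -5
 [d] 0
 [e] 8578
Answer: d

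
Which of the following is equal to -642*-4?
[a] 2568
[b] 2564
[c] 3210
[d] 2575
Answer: a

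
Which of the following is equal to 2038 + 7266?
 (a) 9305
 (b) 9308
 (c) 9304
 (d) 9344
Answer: c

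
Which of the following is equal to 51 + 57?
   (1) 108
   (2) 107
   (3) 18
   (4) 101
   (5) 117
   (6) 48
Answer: 1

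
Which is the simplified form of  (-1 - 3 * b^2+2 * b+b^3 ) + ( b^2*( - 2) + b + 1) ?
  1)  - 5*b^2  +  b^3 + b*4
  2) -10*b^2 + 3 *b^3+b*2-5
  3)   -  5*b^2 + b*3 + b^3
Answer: 3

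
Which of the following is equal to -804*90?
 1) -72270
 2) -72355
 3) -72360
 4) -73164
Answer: 3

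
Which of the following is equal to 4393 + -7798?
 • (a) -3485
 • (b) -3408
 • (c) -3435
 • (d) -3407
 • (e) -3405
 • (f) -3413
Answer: e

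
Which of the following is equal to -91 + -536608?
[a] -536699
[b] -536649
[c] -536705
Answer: a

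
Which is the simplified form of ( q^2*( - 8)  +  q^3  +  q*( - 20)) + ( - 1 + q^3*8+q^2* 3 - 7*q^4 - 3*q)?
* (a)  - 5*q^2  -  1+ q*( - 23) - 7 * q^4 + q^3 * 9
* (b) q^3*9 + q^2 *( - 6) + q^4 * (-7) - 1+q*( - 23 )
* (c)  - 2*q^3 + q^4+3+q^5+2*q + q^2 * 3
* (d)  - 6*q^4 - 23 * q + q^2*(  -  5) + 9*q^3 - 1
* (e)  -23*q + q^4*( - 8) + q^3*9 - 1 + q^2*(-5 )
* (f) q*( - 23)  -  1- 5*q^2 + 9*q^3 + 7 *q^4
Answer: a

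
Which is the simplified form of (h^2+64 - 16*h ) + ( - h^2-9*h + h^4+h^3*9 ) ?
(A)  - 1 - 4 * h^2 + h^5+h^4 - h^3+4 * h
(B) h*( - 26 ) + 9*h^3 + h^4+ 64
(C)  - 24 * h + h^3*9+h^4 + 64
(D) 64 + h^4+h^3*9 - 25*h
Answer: D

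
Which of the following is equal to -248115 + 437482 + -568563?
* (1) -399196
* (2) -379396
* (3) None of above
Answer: 3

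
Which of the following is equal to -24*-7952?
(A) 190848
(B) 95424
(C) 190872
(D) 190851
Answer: A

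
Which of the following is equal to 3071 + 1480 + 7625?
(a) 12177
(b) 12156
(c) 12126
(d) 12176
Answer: d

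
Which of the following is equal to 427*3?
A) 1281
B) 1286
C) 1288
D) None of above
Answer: A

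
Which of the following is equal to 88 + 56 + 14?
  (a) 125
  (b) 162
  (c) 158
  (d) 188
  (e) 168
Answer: c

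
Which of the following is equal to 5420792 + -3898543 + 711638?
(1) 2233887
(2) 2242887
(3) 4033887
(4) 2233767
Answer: 1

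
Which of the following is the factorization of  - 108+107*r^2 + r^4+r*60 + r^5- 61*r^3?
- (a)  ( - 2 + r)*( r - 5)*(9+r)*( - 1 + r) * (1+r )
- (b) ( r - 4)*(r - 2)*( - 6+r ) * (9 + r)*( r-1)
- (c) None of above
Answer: c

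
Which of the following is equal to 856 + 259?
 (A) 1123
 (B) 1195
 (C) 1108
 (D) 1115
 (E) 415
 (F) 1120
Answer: D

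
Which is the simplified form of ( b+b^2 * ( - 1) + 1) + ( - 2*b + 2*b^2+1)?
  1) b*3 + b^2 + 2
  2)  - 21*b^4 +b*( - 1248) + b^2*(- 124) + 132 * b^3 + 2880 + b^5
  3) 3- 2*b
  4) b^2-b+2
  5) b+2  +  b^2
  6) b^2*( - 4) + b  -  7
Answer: 4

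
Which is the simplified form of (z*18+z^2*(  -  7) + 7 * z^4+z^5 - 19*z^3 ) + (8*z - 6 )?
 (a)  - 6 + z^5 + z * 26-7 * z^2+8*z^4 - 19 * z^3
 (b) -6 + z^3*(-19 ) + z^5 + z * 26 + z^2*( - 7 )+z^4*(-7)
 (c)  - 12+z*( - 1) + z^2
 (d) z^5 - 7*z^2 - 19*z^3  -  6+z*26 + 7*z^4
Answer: d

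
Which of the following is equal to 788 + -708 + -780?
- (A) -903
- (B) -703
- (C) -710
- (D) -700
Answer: D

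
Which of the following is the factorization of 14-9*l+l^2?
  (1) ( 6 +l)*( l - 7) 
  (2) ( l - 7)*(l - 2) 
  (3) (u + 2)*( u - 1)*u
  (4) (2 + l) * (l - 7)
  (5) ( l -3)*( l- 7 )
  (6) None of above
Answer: 2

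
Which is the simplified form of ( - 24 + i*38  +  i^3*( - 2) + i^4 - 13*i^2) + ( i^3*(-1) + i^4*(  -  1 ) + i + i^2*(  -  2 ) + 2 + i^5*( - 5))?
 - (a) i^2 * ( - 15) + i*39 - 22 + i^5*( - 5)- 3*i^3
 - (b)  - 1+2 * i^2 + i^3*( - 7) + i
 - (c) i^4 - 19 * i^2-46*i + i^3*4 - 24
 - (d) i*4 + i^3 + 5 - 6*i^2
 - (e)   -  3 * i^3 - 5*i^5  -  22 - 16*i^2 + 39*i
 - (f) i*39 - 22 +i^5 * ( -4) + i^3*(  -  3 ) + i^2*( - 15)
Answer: a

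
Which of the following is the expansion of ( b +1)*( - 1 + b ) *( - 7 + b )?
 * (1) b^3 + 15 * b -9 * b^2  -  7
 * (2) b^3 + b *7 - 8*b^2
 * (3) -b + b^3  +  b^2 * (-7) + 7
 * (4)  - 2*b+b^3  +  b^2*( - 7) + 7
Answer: 3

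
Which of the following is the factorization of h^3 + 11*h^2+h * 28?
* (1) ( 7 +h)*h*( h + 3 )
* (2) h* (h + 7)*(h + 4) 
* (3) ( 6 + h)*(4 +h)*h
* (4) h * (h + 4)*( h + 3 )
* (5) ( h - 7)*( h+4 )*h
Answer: 2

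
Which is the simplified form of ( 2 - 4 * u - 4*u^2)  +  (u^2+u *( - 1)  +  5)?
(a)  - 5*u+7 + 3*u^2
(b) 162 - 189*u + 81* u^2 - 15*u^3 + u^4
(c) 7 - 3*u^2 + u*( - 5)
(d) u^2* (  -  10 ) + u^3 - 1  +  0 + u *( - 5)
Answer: c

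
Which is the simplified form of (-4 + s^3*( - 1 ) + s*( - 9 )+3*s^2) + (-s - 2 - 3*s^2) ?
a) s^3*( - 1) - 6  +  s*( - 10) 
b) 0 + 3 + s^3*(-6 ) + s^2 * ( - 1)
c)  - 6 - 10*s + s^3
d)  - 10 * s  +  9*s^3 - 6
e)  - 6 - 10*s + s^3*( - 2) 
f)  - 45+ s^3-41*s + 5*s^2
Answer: a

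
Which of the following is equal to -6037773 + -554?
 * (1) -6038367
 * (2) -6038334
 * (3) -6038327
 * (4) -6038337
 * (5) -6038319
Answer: 3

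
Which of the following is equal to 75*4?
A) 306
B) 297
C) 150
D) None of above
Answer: D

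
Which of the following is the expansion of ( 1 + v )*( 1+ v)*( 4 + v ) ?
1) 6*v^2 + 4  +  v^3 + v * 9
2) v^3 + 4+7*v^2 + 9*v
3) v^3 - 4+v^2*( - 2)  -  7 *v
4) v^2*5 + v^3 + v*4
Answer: 1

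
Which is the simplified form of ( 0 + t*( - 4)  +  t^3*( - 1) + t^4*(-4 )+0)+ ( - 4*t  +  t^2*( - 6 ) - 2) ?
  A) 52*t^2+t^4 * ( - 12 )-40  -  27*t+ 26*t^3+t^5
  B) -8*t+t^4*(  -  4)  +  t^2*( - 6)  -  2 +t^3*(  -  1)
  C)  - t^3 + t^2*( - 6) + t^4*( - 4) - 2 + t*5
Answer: B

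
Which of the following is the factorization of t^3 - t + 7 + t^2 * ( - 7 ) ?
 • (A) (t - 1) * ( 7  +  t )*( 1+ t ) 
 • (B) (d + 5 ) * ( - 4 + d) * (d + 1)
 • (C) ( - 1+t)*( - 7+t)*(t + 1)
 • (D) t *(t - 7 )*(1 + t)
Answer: C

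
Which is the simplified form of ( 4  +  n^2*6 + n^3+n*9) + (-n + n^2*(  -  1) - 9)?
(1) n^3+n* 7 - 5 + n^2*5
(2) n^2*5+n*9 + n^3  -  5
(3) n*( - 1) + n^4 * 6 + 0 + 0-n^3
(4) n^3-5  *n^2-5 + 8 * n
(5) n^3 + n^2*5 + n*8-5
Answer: 5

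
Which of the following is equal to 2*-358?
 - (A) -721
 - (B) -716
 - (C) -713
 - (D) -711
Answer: B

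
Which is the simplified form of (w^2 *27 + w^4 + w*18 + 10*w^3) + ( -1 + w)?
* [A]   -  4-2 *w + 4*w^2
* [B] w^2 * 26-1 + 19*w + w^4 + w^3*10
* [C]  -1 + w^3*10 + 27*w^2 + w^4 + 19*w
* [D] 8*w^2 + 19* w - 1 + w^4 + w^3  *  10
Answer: C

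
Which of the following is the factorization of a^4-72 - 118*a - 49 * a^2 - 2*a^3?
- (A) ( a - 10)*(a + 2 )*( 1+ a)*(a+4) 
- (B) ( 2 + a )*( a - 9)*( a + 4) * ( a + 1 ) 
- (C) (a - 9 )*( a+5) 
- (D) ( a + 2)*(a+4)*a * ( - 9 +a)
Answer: B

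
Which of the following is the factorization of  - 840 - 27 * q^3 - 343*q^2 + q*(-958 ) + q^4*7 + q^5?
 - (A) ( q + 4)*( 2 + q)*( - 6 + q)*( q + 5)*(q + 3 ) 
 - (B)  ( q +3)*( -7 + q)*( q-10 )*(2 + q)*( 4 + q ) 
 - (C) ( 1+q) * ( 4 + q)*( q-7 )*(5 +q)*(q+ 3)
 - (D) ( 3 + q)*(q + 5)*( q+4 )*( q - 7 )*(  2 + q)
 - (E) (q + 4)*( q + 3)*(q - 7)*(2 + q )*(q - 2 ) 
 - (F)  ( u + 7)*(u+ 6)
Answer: D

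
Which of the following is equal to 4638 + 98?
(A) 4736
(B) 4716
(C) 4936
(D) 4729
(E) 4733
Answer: A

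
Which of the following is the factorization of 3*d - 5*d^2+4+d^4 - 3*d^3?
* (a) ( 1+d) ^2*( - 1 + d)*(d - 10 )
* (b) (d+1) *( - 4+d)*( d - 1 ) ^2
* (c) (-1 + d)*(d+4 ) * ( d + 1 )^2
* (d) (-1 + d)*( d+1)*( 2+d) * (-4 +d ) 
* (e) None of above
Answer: e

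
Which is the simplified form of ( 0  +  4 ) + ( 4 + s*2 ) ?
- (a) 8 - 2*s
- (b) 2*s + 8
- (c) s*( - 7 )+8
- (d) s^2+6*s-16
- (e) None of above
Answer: b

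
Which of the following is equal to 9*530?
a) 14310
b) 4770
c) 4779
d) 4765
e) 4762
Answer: b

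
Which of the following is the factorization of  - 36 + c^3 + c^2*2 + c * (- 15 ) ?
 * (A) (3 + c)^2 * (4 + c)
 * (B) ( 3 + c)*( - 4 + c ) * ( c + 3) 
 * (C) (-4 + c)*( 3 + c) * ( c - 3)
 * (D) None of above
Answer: B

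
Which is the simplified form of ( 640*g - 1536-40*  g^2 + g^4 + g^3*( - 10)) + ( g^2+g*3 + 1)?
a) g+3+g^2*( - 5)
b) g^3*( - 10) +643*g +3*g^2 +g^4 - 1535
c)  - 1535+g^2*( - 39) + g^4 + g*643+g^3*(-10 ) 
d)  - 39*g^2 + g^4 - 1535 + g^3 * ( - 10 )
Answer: c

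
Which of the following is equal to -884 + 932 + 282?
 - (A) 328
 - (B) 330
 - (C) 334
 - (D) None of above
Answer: B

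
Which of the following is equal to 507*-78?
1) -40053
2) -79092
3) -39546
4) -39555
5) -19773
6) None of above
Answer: 3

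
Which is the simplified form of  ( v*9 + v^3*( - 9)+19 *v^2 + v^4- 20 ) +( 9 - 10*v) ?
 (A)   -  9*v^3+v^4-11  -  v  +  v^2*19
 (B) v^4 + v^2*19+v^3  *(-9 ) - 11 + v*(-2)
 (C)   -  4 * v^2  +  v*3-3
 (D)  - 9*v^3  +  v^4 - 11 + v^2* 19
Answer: A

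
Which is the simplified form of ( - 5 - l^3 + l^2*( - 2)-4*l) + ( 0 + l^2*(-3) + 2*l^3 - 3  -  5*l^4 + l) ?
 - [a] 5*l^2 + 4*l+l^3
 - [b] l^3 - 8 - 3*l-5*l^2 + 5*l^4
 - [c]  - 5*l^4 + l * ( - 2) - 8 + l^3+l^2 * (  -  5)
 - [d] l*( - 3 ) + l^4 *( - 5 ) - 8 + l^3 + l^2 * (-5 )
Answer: d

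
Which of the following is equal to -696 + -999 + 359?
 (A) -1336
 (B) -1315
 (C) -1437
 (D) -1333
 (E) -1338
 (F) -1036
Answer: A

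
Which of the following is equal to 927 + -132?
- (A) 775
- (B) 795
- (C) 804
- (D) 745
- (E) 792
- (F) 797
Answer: B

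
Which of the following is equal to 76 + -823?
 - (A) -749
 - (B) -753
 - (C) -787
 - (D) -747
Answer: D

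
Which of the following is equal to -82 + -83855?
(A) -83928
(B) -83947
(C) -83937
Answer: C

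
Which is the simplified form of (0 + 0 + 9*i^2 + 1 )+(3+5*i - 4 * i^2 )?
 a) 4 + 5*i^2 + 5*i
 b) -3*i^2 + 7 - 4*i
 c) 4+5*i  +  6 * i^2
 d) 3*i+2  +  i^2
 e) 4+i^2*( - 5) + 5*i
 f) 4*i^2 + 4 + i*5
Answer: a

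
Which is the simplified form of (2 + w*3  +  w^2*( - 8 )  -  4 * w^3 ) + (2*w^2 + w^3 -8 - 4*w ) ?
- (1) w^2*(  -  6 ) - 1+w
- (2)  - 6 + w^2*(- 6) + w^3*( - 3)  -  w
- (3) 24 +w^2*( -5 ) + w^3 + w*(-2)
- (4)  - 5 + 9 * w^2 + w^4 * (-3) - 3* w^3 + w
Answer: 2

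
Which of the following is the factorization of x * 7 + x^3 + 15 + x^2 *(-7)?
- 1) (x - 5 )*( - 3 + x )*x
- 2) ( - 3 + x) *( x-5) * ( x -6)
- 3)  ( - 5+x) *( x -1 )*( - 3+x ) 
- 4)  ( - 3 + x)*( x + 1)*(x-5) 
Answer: 4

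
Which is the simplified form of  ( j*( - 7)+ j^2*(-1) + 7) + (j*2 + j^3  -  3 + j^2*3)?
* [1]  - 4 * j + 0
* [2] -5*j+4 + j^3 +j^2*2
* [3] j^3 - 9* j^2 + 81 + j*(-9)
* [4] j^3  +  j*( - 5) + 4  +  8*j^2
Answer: 2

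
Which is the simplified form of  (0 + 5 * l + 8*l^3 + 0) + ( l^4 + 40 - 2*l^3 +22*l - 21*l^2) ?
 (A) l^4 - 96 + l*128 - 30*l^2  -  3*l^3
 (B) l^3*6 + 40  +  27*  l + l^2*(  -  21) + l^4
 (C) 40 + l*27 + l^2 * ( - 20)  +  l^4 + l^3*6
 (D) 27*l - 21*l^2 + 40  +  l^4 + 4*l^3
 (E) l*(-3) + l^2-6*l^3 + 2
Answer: B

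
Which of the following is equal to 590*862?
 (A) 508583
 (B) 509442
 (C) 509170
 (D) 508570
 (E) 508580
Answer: E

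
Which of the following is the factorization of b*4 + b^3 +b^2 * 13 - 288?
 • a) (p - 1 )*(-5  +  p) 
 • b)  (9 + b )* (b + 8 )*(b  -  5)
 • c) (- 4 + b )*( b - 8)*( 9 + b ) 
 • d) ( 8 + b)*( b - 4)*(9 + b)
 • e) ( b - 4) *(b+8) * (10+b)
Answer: d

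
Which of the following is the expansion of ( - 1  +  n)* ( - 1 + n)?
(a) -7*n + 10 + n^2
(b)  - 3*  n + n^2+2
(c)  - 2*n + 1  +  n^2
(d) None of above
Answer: c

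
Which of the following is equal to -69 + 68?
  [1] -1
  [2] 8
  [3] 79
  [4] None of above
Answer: 1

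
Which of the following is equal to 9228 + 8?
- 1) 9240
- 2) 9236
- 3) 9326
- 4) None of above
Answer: 2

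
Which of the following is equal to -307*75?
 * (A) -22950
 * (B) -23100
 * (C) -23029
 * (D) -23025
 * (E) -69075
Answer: D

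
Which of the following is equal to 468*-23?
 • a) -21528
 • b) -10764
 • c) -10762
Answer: b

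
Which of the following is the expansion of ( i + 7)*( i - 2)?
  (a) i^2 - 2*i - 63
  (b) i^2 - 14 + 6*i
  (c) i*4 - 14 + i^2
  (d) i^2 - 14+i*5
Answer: d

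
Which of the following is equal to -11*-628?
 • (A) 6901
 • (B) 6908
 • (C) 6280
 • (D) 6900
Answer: B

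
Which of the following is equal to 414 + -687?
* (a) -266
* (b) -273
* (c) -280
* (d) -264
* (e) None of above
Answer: b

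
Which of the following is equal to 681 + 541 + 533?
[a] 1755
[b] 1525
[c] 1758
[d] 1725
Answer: a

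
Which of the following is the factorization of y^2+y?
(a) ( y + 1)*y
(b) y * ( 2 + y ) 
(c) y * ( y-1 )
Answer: a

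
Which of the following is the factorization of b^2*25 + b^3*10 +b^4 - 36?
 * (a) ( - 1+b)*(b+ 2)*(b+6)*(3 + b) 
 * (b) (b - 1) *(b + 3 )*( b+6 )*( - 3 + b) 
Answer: a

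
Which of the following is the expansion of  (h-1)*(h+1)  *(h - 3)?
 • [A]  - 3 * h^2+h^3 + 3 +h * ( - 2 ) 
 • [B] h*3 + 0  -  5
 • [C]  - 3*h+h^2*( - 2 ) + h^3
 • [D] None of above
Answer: D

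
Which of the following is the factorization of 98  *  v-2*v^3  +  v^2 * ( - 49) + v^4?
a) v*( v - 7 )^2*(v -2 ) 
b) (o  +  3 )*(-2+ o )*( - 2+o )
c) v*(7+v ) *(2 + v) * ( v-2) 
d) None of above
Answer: d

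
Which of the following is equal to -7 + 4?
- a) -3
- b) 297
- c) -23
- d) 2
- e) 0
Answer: a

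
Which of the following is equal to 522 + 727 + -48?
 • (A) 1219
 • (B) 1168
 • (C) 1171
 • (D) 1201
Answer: D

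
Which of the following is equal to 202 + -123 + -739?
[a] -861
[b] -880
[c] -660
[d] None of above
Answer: c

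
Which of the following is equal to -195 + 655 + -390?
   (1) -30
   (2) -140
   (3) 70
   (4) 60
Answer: 3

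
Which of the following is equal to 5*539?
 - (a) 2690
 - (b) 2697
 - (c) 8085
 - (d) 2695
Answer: d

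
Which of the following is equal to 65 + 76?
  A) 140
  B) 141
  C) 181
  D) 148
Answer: B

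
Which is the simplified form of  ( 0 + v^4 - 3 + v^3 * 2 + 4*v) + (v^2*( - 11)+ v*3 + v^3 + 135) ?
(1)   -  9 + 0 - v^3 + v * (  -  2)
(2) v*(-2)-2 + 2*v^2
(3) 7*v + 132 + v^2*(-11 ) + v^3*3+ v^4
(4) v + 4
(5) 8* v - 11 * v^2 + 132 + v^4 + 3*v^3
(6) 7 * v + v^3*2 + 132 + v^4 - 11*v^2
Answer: 3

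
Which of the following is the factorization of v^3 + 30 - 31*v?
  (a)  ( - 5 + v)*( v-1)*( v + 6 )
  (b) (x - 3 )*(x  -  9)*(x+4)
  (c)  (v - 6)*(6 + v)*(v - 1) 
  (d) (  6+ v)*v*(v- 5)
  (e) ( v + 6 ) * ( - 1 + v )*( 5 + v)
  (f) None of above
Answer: a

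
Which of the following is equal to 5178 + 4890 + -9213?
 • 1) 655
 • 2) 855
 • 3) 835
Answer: 2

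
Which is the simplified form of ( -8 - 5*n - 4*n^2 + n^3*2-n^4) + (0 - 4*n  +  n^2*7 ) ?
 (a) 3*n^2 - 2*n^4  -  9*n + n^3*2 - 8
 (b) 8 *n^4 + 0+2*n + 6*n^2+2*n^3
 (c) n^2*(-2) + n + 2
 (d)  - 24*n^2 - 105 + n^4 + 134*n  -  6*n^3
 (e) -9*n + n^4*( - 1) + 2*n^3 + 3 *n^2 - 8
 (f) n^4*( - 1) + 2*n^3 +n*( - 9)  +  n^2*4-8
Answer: e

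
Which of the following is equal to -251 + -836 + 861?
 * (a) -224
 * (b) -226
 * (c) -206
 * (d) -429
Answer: b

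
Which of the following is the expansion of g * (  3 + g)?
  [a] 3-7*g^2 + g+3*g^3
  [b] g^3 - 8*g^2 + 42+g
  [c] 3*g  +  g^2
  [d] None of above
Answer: c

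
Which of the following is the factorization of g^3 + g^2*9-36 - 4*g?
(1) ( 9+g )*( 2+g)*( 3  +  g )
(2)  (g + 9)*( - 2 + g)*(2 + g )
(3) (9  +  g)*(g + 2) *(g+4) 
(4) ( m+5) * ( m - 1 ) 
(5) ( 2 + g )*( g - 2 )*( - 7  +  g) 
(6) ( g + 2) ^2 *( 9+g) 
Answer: 2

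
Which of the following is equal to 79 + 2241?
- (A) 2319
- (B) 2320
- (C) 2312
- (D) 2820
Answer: B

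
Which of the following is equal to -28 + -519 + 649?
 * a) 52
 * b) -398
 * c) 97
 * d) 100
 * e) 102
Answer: e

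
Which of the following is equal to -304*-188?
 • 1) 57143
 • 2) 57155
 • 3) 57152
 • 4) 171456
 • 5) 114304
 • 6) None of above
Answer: 3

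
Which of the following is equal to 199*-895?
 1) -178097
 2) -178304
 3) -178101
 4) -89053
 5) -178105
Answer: 5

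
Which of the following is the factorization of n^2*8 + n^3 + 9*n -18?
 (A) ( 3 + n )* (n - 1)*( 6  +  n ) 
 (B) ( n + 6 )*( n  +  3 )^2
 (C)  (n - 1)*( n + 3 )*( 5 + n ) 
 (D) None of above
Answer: A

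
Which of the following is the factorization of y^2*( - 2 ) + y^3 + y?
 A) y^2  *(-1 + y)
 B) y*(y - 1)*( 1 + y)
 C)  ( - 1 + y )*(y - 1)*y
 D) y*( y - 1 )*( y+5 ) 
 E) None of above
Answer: C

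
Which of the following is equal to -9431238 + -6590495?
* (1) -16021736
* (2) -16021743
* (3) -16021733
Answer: 3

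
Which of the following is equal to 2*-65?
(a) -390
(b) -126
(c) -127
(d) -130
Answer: d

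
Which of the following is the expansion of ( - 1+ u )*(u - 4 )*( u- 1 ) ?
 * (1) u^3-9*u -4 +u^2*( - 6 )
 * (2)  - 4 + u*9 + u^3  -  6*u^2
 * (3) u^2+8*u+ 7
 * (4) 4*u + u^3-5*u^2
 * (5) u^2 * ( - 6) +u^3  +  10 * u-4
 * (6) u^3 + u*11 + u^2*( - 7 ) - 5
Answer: 2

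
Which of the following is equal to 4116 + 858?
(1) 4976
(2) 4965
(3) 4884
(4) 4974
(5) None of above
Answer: 4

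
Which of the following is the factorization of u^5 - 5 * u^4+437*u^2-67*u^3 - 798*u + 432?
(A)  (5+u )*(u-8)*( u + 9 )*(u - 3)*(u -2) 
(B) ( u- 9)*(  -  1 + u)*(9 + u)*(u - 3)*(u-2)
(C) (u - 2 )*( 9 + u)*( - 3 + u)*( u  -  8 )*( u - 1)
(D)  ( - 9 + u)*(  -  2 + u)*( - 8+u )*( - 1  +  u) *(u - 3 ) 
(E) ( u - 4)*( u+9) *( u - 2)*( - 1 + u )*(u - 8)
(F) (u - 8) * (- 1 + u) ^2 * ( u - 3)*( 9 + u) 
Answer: C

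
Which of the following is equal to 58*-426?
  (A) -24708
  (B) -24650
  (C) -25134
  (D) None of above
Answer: A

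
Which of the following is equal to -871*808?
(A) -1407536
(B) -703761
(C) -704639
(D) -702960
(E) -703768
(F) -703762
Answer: E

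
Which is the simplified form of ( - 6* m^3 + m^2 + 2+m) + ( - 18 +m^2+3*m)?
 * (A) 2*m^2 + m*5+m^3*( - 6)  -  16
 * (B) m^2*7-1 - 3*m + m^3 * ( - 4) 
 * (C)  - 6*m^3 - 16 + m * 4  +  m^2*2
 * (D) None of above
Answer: C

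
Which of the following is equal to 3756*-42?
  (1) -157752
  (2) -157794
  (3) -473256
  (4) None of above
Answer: 1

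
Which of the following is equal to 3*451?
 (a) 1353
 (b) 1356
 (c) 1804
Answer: a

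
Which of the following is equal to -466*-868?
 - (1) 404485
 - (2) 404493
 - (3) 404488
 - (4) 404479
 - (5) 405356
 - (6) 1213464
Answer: 3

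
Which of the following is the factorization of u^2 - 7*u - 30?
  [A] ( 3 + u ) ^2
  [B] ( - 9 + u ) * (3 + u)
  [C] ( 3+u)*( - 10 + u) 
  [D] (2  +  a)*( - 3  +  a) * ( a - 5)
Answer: C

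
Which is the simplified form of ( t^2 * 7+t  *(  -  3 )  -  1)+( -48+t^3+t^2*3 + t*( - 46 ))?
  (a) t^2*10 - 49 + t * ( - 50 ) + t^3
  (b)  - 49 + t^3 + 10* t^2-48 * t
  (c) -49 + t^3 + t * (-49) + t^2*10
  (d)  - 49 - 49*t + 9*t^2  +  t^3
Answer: c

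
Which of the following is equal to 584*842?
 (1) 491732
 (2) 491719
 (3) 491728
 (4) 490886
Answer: 3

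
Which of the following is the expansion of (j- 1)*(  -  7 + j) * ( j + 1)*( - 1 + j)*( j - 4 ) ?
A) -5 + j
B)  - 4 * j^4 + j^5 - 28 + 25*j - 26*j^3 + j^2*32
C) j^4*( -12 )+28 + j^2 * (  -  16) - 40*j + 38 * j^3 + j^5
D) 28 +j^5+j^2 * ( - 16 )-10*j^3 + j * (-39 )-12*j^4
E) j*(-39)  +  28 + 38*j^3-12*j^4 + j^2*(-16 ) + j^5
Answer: E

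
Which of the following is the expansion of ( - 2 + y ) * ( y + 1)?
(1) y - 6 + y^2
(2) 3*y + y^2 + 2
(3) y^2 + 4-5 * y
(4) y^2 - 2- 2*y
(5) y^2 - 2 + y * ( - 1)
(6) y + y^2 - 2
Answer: 5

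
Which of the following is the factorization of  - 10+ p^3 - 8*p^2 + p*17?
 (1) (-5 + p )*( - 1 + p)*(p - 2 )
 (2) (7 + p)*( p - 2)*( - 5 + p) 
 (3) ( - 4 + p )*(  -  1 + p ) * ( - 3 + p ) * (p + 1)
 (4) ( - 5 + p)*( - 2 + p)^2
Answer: 1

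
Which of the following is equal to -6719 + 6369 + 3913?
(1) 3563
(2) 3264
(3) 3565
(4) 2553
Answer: 1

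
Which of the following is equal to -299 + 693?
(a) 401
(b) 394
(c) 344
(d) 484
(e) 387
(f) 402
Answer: b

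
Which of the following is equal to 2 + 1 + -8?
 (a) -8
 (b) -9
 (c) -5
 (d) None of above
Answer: c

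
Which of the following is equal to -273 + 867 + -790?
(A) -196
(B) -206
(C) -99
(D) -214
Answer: A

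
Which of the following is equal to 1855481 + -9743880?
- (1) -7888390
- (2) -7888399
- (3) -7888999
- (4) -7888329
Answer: 2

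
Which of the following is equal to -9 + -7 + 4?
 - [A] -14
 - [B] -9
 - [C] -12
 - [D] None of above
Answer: C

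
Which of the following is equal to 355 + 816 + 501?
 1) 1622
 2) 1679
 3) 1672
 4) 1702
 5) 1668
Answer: 3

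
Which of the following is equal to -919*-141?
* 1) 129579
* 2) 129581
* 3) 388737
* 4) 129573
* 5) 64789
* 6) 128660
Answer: 1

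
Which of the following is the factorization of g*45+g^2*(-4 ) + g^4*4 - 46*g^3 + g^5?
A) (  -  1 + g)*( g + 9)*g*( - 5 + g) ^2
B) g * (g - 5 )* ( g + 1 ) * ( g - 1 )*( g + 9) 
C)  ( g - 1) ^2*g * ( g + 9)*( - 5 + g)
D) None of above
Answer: B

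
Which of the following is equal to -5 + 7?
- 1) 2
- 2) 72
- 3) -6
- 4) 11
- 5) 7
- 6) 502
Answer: 1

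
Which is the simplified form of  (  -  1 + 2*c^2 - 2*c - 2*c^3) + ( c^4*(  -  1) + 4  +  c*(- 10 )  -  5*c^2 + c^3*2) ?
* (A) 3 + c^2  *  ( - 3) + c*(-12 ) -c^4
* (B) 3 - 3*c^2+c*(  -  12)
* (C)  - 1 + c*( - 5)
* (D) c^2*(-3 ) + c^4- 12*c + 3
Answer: A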